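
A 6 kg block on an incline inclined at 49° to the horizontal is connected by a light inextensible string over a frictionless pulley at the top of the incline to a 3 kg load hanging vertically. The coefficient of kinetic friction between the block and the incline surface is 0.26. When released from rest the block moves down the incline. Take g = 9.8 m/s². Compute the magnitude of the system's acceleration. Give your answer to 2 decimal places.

For the block on the incline: the weight component along the slope is m₁g sin 49° = 6 × 9.8 × 0.7547 = 44.376 N and the normal force is N = m₁g cos 49° = 38.576 N.
Kinetic friction opposes the block's motion down the incline: f = μN = 0.26 × 38.576 = 10.030 N acting up the slope.
Newton's second law for the block (down-slope positive): 44.376 − 10.030 − T = 6 a. For the hanging load (upward positive): T − 3 × 9.8 = 3 a.
Adding the two equations eliminates T: 4.946 = 9 a, so a = 0.5496 m/s².

0.55 m/s²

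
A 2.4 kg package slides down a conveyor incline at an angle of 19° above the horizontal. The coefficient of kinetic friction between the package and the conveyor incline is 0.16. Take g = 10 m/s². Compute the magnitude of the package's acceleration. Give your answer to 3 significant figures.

1.74 m/s²

Resolving the weight along the incline: the component pulling the package down the slope is mg sin 19° = 2.4 × 10 × 0.3256 = 7.814 N, and the normal force is N = mg cos 19° = 2.4 × 10 × 0.9455 = 22.692 N.
Kinetic friction acts up the slope with magnitude f = μN = 0.16 × 22.692 = 3.631 N.
Net force along the incline is 7.814 − 3.631 = 4.183 N, so a = 4.183 / 2.4 = 1.7429 m/s².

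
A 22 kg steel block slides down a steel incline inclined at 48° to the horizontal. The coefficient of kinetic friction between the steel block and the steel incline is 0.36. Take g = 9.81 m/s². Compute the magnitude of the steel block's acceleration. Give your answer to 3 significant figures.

4.93 m/s²

Resolving the weight along the incline: the component pulling the steel block down the slope is mg sin 48° = 22 × 9.81 × 0.7431 = 160.376 N, and the normal force is N = mg cos 48° = 22 × 9.81 × 0.6691 = 144.405 N.
Kinetic friction acts up the slope with magnitude f = μN = 0.36 × 144.405 = 51.986 N.
Net force along the incline is 160.376 − 51.986 = 108.390 N, so a = 108.390 / 22 = 4.9268 m/s².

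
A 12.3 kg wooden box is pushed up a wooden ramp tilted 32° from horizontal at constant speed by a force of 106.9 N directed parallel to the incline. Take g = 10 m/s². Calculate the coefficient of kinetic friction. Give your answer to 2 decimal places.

0.40

At constant speed ΣF = 0 along the incline. The applied 106.9 N acts up the slope; the weight component mg sin 32° = 65.180 N and kinetic friction μN both act down the slope.
So 106.9 = 65.180 + μ × 104.310, giving μ = (106.9 − 65.180) / 104.310 = 0.4000.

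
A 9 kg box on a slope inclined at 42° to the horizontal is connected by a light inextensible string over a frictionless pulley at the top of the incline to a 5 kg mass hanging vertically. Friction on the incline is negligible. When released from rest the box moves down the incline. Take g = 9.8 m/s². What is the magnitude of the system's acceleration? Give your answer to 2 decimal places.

For the box on the incline: the weight component along the slope is m₁g sin 42° = 9 × 9.8 × 0.6691 = 59.015 N and the normal force is N = m₁g cos 42° = 65.545 N.
Newton's second law for the box (down-slope positive): 59.015 − T = 9 a. For the hanging mass (upward positive): T − 5 × 9.8 = 5 a.
Adding the two equations eliminates T: 10.015 = 14 a, so a = 0.7154 m/s².

0.72 m/s²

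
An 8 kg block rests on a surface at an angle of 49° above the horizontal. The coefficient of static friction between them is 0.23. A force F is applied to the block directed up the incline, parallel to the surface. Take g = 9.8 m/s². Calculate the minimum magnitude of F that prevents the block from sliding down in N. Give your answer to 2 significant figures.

47 N

The normal force is N = mg cos 49° = 51.435 N. With F at its minimum the block is on the verge of sliding down, so static friction is at its maximum μ_s N = 0.23 × 51.435 = 11.830 N and acts up the slope.
Equilibrium along the incline: F + μ_s N = mg sin 49°, so F = 59.169 − 11.830 = 47.339 N.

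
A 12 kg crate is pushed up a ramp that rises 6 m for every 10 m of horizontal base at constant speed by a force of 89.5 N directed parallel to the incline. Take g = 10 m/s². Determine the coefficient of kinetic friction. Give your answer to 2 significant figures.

At constant speed ΣF = 0 along the incline. The applied 89.5 N acts up the slope; the weight component mg sin 30.96° = 61.739 N and kinetic friction μN both act down the slope.
So 89.5 = 61.739 + μ × 102.899, giving μ = (89.5 − 61.739) / 102.899 = 0.2698.

0.27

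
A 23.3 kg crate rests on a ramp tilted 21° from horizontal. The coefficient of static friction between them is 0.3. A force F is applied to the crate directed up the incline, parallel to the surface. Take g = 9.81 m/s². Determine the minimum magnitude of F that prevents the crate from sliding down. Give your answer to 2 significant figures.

18 N

The normal force is N = mg cos 21° = 213.391 N. With F at its minimum the crate is on the verge of sliding down, so static friction is at its maximum μ_s N = 0.3 × 213.391 = 64.017 N and acts up the slope.
Equilibrium along the incline: F + μ_s N = mg sin 21°, so F = 81.913 − 64.017 = 17.896 N.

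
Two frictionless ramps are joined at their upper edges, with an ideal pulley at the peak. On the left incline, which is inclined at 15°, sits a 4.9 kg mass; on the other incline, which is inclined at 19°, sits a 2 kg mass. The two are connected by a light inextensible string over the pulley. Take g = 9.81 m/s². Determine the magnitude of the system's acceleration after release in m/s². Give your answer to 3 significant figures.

0.877 m/s²

Resolve each weight along its own incline: the 4.9 kg mass has component 4.9 × 9.81 × sin 15° = 12.441 N down its slope, and the 2 kg mass has 2 × 9.81 × sin 19° = 6.388 N down its slope.
The 4.9 kg side's 12.441 N exceeds the other side's 6.388 N, so that mass slides down and the 2 kg mass slides up. Taking that direction as positive, Newton's second law for the whole system gives 12.441 − 6.388 = (4.9 + 2) a, so a = 6.053 / 6.9 = 0.8772 m/s².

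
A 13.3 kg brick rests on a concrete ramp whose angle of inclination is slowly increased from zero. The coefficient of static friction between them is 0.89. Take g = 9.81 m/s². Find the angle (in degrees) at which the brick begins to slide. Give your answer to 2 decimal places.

At the threshold of sliding, static friction is at its maximum μ_s N and exactly balances the weight component along the incline: mg sin θ = μ_s mg cos θ.
Hence tan θ = μ_s = 0.89, so θ = arctan(0.89) = 41.6691°.

41.67°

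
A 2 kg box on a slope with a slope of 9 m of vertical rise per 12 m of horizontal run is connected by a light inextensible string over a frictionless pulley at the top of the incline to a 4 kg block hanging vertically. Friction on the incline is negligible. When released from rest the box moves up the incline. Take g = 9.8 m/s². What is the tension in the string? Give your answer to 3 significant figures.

For the box on the incline: the weight component along the slope is m₁g sin 36.87° = 2 × 9.8 × 0.6000 = 11.760 N and the normal force is N = m₁g cos 36.87° = 15.680 N.
Newton's second law for the box (up-slope positive): T − 11.760 = 2 a. For the hanging block (downward positive): 4 × 9.8 − T = 4 a.
Adding the two equations eliminates T: 27.440 = 6 a, so a = 4.5733 m/s².
Then from the hanging block's equation, T = 4 × (9.8 − 4.5733) = 20.907 N.

20.9 N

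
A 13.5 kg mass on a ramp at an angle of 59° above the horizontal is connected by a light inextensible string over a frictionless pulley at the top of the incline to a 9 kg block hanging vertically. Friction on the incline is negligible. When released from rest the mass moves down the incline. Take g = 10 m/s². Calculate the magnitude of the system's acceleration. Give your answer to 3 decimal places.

For the mass on the incline: the weight component along the slope is m₁g sin 59° = 13.5 × 10 × 0.8572 = 115.722 N and the normal force is N = m₁g cos 59° = 69.530 N.
Newton's second law for the mass (down-slope positive): 115.722 − T = 13.5 a. For the hanging block (upward positive): T − 9 × 10 = 9 a.
Adding the two equations eliminates T: 25.722 = 22.5 a, so a = 1.1432 m/s².

1.143 m/s²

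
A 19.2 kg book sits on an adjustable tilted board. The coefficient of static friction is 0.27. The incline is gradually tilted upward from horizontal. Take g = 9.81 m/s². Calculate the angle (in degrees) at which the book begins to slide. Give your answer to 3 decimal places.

15.110°

At the threshold of sliding, static friction is at its maximum μ_s N and exactly balances the weight component along the incline: mg sin θ = μ_s mg cos θ.
Hence tan θ = μ_s = 0.27, so θ = arctan(0.27) = 15.1096°.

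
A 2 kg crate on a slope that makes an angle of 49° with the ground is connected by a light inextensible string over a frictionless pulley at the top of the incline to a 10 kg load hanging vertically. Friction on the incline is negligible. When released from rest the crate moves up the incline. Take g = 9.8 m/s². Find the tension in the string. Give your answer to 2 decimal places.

For the crate on the incline: the weight component along the slope is m₁g sin 49° = 2 × 9.8 × 0.7547 = 14.792 N and the normal force is N = m₁g cos 49° = 12.859 N.
Newton's second law for the crate (up-slope positive): T − 14.792 = 2 a. For the hanging load (downward positive): 10 × 9.8 − T = 10 a.
Adding the two equations eliminates T: 83.208 = 12 a, so a = 6.9340 m/s².
Then from the hanging load's equation, T = 10 × (9.8 − 6.9340) = 28.660 N.

28.66 N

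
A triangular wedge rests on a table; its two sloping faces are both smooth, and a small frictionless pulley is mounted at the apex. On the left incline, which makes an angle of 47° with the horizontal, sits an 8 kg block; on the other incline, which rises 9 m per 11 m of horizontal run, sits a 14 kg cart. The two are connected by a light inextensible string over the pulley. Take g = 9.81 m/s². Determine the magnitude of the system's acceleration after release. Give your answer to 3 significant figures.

Resolve each weight along its own incline: the 8 kg mass has component 8 × 9.81 × sin 47° = 57.397 N down its slope, and the 14 kg mass has 14 × 9.81 × sin 39.29° = 86.969 N down its slope.
The 14 kg side's 86.969 N exceeds the other side's 57.397 N, so that mass slides down and the 8 kg mass slides up. Taking that direction as positive, Newton's second law for the whole system gives 86.969 − 57.397 = (8 + 14) a, so a = 29.572 / 22 = 1.3442 m/s².

1.34 m/s²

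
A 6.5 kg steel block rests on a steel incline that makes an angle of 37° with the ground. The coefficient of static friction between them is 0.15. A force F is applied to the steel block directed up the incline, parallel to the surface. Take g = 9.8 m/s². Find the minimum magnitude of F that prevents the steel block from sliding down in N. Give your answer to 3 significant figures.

30.7 N

The normal force is N = mg cos 37° = 50.873 N. With F at its minimum the steel block is on the verge of sliding down, so static friction is at its maximum μ_s N = 0.15 × 50.873 = 7.631 N and acts up the slope.
Equilibrium along the incline: F + μ_s N = mg sin 37°, so F = 38.336 − 7.631 = 30.705 N.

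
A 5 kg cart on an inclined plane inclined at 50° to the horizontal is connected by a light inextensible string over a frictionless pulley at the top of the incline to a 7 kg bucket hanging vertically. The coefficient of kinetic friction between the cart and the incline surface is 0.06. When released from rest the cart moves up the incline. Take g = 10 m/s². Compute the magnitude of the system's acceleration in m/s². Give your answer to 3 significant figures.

2.48 m/s²

For the cart on the incline: the weight component along the slope is m₁g sin 50° = 5 × 10 × 0.7660 = 38.300 N and the normal force is N = m₁g cos 50° = 32.139 N.
Kinetic friction opposes the cart's motion up the incline: f = μN = 0.06 × 32.139 = 1.928 N acting down the slope.
Newton's second law for the cart (up-slope positive): T − 38.300 − 1.928 = 5 a. For the hanging bucket (downward positive): 7 × 10 − T = 7 a.
Adding the two equations eliminates T: 29.772 = 12 a, so a = 2.4810 m/s².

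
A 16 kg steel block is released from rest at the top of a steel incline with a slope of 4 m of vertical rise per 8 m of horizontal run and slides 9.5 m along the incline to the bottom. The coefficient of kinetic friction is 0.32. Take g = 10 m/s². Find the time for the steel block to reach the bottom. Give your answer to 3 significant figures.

The weight component along the incline is mg sin 26.57° = 71.554 N and the normal force is N = mg cos 26.57° = 143.108 N.
Friction up the slope is f = μN = 0.32 × 143.108 = 45.795 N, so the net downslope force is 71.554 − 45.795 = 25.759 N and a = 25.759 / 16 = 1.6099 m/s².
Starting from rest, L = ½at², so t = √(2L/a) = √(2 × 9.5 / 1.6099) = 3.4354 s.

3.44 s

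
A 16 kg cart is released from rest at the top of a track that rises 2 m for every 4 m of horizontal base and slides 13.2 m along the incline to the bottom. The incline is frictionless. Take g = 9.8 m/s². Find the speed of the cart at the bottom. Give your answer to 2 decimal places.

10.76 m/s

The weight component along the incline is mg sin 26.57° = 70.123 N and the normal force is N = mg cos 26.57° = 140.246 N.
With no friction, a = g sin 26.57° = 4.3827 m/s².
Starting from rest over a distance of 13.2 m, v² = 2aL = 2 × 4.3827 × 13.2 = 115.7033, so v = 10.7565 m/s.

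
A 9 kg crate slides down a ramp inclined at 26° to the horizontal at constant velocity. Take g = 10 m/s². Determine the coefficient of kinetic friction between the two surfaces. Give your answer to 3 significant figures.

At constant velocity the net force along the incline is zero: mg sin 26° = μ mg cos 26°.
So μ = tan 26° = 0.4384 / 0.8988 = 0.4878.

0.488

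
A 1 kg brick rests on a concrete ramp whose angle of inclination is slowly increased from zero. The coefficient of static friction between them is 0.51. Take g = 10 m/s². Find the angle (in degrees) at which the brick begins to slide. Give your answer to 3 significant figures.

27.0°

At the threshold of sliding, static friction is at its maximum μ_s N and exactly balances the weight component along the incline: mg sin θ = μ_s mg cos θ.
Hence tan θ = μ_s = 0.51, so θ = arctan(0.51) = 27.0216°.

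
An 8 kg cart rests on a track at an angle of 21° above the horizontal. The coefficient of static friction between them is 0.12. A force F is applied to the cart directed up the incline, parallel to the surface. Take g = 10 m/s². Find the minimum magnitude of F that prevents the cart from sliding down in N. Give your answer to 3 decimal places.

The normal force is N = mg cos 21° = 74.686 N. With F at its minimum the cart is on the verge of sliding down, so static friction is at its maximum μ_s N = 0.12 × 74.686 = 8.962 N and acts up the slope.
Equilibrium along the incline: F + μ_s N = mg sin 21°, so F = 28.669 − 8.962 = 19.707 N.

19.707 N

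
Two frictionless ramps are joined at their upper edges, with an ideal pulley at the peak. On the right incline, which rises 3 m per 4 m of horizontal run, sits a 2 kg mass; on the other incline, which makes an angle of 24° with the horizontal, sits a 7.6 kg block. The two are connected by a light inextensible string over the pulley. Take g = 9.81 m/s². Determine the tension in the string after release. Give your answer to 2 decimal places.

Resolve each weight along its own incline: the 2 kg mass has component 2 × 9.81 × sin 36.87° = 11.772 N down its slope, and the 7.6 kg mass has 7.6 × 9.81 × sin 24° = 30.325 N down its slope.
The 7.6 kg side's 30.325 N exceeds the other side's 11.772 N, so that mass slides down and the 2 kg mass slides up. Taking that direction as positive, Newton's second law for the whole system gives 30.325 − 11.772 = (2 + 7.6) a, so a = 18.553 / 9.6 = 1.9326 m/s².
For the 2 kg mass (up-slope positive): T − 11.772 = 2 × 1.9326, so T = 15.637 N.

15.64 N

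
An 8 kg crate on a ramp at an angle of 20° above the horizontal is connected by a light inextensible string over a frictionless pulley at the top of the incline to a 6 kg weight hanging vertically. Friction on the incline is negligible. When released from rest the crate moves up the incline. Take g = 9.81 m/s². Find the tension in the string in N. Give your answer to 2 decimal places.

For the crate on the incline: the weight component along the slope is m₁g sin 20° = 8 × 9.81 × 0.3420 = 26.840 N and the normal force is N = m₁g cos 20° = 73.747 N.
Newton's second law for the crate (up-slope positive): T − 26.840 = 8 a. For the hanging weight (downward positive): 6 × 9.81 − T = 6 a.
Adding the two equations eliminates T: 32.020 = 14 a, so a = 2.2871 m/s².
Then from the hanging weight's equation, T = 6 × (9.81 − 2.2871) = 45.137 N.

45.14 N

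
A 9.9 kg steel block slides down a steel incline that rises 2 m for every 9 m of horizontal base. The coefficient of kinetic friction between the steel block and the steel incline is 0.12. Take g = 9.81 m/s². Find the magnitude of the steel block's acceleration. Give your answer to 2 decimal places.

Resolving the weight along the incline: the component pulling the steel block down the slope is mg sin 12.53° = 9.9 × 9.81 × 0.2169 = 21.065 N, and the normal force is N = mg cos 12.53° = 9.9 × 9.81 × 0.9762 = 94.808 N.
Kinetic friction acts up the slope with magnitude f = μN = 0.12 × 94.808 = 11.377 N.
Net force along the incline is 21.065 − 11.377 = 9.688 N, so a = 9.688 / 9.9 = 0.9786 m/s².

0.98 m/s²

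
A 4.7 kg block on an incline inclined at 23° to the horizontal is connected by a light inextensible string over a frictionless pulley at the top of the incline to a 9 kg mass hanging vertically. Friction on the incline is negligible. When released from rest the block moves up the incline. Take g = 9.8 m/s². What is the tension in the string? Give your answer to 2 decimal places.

For the block on the incline: the weight component along the slope is m₁g sin 23° = 4.7 × 9.8 × 0.3907 = 17.996 N and the normal force is N = m₁g cos 23° = 42.398 N.
Newton's second law for the block (up-slope positive): T − 17.996 = 4.7 a. For the hanging mass (downward positive): 9 × 9.8 − T = 9 a.
Adding the two equations eliminates T: 70.204 = 13.7 a, so a = 5.1244 m/s².
Then from the hanging mass's equation, T = 9 × (9.8 − 5.1244) = 42.080 N.

42.08 N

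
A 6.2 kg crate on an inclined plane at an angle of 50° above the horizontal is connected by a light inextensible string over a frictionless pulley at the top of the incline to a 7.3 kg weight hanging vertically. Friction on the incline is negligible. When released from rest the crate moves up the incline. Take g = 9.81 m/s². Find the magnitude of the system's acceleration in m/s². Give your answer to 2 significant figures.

For the crate on the incline: the weight component along the slope is m₁g sin 50° = 6.2 × 9.81 × 0.7660 = 46.590 N and the normal force is N = m₁g cos 50° = 39.096 N.
Newton's second law for the crate (up-slope positive): T − 46.590 = 6.2 a. For the hanging weight (downward positive): 7.3 × 9.81 − T = 7.3 a.
Adding the two equations eliminates T: 25.023 = 13.5 a, so a = 1.8536 m/s².

1.9 m/s²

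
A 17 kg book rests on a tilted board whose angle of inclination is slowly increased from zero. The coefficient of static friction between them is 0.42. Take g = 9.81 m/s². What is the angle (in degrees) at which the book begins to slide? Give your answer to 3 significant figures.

22.8°

At the threshold of sliding, static friction is at its maximum μ_s N and exactly balances the weight component along the incline: mg sin θ = μ_s mg cos θ.
Hence tan θ = μ_s = 0.42, so θ = arctan(0.42) = 22.7824°.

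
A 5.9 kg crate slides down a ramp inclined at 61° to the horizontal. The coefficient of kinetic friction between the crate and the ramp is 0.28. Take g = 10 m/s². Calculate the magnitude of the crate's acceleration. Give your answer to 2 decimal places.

7.39 m/s²

Resolving the weight along the incline: the component pulling the crate down the slope is mg sin 61° = 5.9 × 10 × 0.8746 = 51.601 N, and the normal force is N = mg cos 61° = 5.9 × 10 × 0.4848 = 28.603 N.
Kinetic friction acts up the slope with magnitude f = μN = 0.28 × 28.603 = 8.009 N.
Net force along the incline is 51.601 − 8.009 = 43.592 N, so a = 43.592 / 5.9 = 7.3885 m/s².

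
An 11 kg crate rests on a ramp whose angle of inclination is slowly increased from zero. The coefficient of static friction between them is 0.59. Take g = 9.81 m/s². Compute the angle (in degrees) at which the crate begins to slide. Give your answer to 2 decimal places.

At the threshold of sliding, static friction is at its maximum μ_s N and exactly balances the weight component along the incline: mg sin θ = μ_s mg cos θ.
Hence tan θ = μ_s = 0.59, so θ = arctan(0.59) = 30.5406°.

30.54°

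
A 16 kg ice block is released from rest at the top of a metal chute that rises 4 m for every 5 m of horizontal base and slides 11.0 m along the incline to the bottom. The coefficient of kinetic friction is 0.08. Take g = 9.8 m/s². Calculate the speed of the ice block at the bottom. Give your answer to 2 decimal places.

The weight component along the incline is mg sin 38.66° = 97.952 N and the normal force is N = mg cos 38.66° = 122.440 N.
Friction up the slope is f = μN = 0.08 × 122.440 = 9.795 N, so the net downslope force is 97.952 − 9.795 = 88.157 N and a = 88.157 / 16 = 5.5098 m/s².
Starting from rest over a distance of 11.0 m, v² = 2aL = 2 × 5.5098 × 11.0 = 121.2156, so v = 11.0098 m/s.

11.01 m/s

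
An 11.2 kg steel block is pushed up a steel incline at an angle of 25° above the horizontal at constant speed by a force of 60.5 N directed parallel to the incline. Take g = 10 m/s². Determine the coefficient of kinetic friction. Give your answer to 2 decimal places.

0.13

At constant speed ΣF = 0 along the incline. The applied 60.5 N acts up the slope; the weight component mg sin 25° = 47.333 N and kinetic friction μN both act down the slope.
So 60.5 = 47.333 + μ × 101.506, giving μ = (60.5 − 47.333) / 101.506 = 0.1297.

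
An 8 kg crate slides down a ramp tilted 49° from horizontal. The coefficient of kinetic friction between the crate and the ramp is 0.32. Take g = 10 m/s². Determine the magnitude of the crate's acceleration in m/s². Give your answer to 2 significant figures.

Resolving the weight along the incline: the component pulling the crate down the slope is mg sin 49° = 8 × 10 × 0.7547 = 60.376 N, and the normal force is N = mg cos 49° = 8 × 10 × 0.6561 = 52.488 N.
Kinetic friction acts up the slope with magnitude f = μN = 0.32 × 52.488 = 16.796 N.
Net force along the incline is 60.376 − 16.796 = 43.580 N, so a = 43.580 / 8 = 5.4475 m/s².

5.4 m/s²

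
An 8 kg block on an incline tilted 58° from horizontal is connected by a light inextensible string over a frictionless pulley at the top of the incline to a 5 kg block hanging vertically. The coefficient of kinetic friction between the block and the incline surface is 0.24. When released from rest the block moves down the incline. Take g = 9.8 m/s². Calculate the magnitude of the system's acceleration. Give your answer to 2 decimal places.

For the block on the incline: the weight component along the slope is m₁g sin 58° = 8 × 9.8 × 0.8480 = 66.483 N and the normal force is N = m₁g cos 58° = 41.546 N.
Kinetic friction opposes the block's motion down the incline: f = μN = 0.24 × 41.546 = 9.971 N acting up the slope.
Newton's second law for the block (down-slope positive): 66.483 − 9.971 − T = 8 a. For the hanging block (upward positive): T − 5 × 9.8 = 5 a.
Adding the two equations eliminates T: 7.512 = 13 a, so a = 0.5778 m/s².

0.58 m/s²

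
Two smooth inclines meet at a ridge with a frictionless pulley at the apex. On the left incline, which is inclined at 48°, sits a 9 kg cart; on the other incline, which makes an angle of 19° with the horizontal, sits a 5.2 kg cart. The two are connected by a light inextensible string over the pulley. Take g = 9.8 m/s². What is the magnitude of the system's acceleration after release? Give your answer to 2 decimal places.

Resolve each weight along its own incline: the 9 kg mass has component 9 × 9.8 × sin 48° = 65.545 N down its slope, and the 5.2 kg mass has 5.2 × 9.8 × sin 19° = 16.591 N down its slope.
The 9 kg side's 65.545 N exceeds the other side's 16.591 N, so that mass slides down and the 5.2 kg mass slides up. Taking that direction as positive, Newton's second law for the whole system gives 65.545 − 16.591 = (9 + 5.2) a, so a = 48.954 / 14.2 = 3.4475 m/s².

3.45 m/s²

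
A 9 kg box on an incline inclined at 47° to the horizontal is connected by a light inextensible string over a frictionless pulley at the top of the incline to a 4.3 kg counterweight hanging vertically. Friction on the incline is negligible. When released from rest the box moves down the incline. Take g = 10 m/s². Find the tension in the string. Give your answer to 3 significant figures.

For the box on the incline: the weight component along the slope is m₁g sin 47° = 9 × 10 × 0.7314 = 65.826 N and the normal force is N = m₁g cos 47° = 61.380 N.
Newton's second law for the box (down-slope positive): 65.826 − T = 9 a. For the hanging counterweight (upward positive): T − 4.3 × 10 = 4.3 a.
Adding the two equations eliminates T: 22.826 = 13.3 a, so a = 1.7162 m/s².
Then from the hanging counterweight's equation, T = 4.3 × (10 + 1.7162) = 50.380 N.

50.4 N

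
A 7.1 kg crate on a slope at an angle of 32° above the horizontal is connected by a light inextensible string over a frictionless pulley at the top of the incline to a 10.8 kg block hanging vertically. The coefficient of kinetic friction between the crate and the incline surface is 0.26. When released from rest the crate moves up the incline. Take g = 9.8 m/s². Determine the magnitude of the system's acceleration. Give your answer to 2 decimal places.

3.00 m/s²

For the crate on the incline: the weight component along the slope is m₁g sin 32° = 7.1 × 9.8 × 0.5299 = 36.870 N and the normal force is N = m₁g cos 32° = 59.007 N.
Kinetic friction opposes the crate's motion up the incline: f = μN = 0.26 × 59.007 = 15.342 N acting down the slope.
Newton's second law for the crate (up-slope positive): T − 36.870 − 15.342 = 7.1 a. For the hanging block (downward positive): 10.8 × 9.8 − T = 10.8 a.
Adding the two equations eliminates T: 53.628 = 17.9 a, so a = 2.9960 m/s².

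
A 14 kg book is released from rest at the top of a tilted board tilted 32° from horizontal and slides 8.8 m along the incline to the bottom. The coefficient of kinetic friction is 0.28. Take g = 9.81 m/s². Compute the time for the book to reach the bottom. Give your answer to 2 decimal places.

2.48 s

The weight component along the incline is mg sin 32° = 72.779 N and the normal force is N = mg cos 32° = 116.471 N.
Friction up the slope is f = μN = 0.28 × 116.471 = 32.612 N, so the net downslope force is 72.779 − 32.612 = 40.167 N and a = 40.167 / 14 = 2.8691 m/s².
Starting from rest, L = ½at², so t = √(2L/a) = √(2 × 8.8 / 2.8691) = 2.4768 s.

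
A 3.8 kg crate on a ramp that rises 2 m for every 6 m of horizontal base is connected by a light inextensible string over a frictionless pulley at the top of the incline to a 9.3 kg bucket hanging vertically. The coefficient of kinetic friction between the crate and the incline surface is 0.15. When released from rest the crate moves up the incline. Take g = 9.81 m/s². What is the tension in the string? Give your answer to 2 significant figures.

39 N

For the crate on the incline: the weight component along the slope is m₁g sin 18.43° = 3.8 × 9.81 × 0.3162 = 11.787 N and the normal force is N = m₁g cos 18.43° = 35.365 N.
Kinetic friction opposes the crate's motion up the incline: f = μN = 0.15 × 35.365 = 5.305 N acting down the slope.
Newton's second law for the crate (up-slope positive): T − 11.787 − 5.305 = 3.8 a. For the hanging bucket (downward positive): 9.3 × 9.81 − T = 9.3 a.
Adding the two equations eliminates T: 74.141 = 13.1 a, so a = 5.6596 m/s².
Then from the hanging bucket's equation, T = 9.3 × (9.81 − 5.6596) = 38.599 N.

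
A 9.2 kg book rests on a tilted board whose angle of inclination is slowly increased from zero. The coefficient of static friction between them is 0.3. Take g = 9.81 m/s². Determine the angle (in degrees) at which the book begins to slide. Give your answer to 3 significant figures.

At the threshold of sliding, static friction is at its maximum μ_s N and exactly balances the weight component along the incline: mg sin θ = μ_s mg cos θ.
Hence tan θ = μ_s = 0.3, so θ = arctan(0.3) = 16.6992°.

16.7°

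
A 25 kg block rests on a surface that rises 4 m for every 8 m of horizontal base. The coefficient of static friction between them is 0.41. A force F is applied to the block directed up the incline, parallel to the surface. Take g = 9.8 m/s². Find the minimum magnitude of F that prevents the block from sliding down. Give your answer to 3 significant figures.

The normal force is N = mg cos 26.57° = 219.135 N. With F at its minimum the block is on the verge of sliding down, so static friction is at its maximum μ_s N = 0.41 × 219.135 = 89.845 N and acts up the slope.
Equilibrium along the incline: F + μ_s N = mg sin 26.57°, so F = 109.567 − 89.845 = 19.722 N.

19.7 N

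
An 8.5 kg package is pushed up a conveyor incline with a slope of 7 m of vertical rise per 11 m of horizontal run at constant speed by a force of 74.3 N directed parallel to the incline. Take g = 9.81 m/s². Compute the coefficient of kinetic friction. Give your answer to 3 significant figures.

0.420

At constant speed ΣF = 0 along the incline. The applied 74.3 N acts up the slope; the weight component mg sin 32.47° = 44.767 N and kinetic friction μN both act down the slope.
So 74.3 = 44.767 + μ × 70.349, giving μ = (74.3 − 44.767) / 70.349 = 0.4198.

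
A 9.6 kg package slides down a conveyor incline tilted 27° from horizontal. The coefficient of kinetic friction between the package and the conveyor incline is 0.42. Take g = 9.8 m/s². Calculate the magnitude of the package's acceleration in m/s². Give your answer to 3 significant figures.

Resolving the weight along the incline: the component pulling the package down the slope is mg sin 27° = 9.6 × 9.8 × 0.4540 = 42.712 N, and the normal force is N = mg cos 27° = 9.6 × 9.8 × 0.8910 = 83.825 N.
Kinetic friction acts up the slope with magnitude f = μN = 0.42 × 83.825 = 35.206 N.
Net force along the incline is 42.712 − 35.206 = 7.506 N, so a = 7.506 / 9.6 = 0.7819 m/s².

0.782 m/s²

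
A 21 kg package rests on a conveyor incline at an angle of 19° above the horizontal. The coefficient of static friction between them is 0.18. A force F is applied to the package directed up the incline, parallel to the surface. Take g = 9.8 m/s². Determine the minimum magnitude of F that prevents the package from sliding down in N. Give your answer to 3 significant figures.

32.0 N

The normal force is N = mg cos 19° = 194.588 N. With F at its minimum the package is on the verge of sliding down, so static friction is at its maximum μ_s N = 0.18 × 194.588 = 35.026 N and acts up the slope.
Equilibrium along the incline: F + μ_s N = mg sin 19°, so F = 67.002 − 35.026 = 31.976 N.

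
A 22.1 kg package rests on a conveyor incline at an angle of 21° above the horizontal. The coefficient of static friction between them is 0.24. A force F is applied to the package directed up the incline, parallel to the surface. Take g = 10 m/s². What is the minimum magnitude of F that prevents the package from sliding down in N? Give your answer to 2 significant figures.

The normal force is N = mg cos 21° = 206.321 N. With F at its minimum the package is on the verge of sliding down, so static friction is at its maximum μ_s N = 0.24 × 206.321 = 49.517 N and acts up the slope.
Equilibrium along the incline: F + μ_s N = mg sin 21°, so F = 79.199 − 49.517 = 29.682 N.

30 N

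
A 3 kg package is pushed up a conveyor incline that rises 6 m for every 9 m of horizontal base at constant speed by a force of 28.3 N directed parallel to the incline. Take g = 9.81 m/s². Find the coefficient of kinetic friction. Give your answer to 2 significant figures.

At constant speed ΣF = 0 along the incline. The applied 28.3 N acts up the slope; the weight component mg sin 33.69° = 16.325 N and kinetic friction μN both act down the slope.
So 28.3 = 16.325 + μ × 24.487, giving μ = (28.3 − 16.325) / 24.487 = 0.4890.

0.49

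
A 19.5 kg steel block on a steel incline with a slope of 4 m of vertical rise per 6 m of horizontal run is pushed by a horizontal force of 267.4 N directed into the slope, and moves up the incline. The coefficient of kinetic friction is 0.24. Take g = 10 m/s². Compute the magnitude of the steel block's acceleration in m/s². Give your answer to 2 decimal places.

2.04 m/s²

The horizontal push has components F cos 33.69° = 267.4 × 0.8321 = 222.504 N up the incline and F sin 33.69° = 267.4 × 0.5547 = 148.327 N pressing into the surface.
The normal force is therefore N = mg cos 33.69° + F sin 33.69° = 162.260 + 148.327 = 310.587 N, and kinetic friction down the slope is μN = 0.24 × 310.587 = 74.541 N.
Along the incline: F cos 33.69° − mg sin 33.69° − μN = ma, so 222.504 − 108.166 − 74.541 = 19.5 a, giving a = 2.0409 m/s².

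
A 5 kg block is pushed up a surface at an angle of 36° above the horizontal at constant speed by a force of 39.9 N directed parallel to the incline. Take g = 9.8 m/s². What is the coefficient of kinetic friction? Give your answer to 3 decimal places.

0.280

At constant speed ΣF = 0 along the incline. The applied 39.9 N acts up the slope; the weight component mg sin 36° = 28.801 N and kinetic friction μN both act down the slope.
So 39.9 = 28.801 + μ × 39.642, giving μ = (39.9 − 28.801) / 39.642 = 0.2800.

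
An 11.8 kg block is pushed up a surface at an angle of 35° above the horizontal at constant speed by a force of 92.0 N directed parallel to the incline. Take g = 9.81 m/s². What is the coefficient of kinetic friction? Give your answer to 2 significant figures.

0.27

At constant speed ΣF = 0 along the incline. The applied 92.0 N acts up the slope; the weight component mg sin 35° = 66.396 N and kinetic friction μN both act down the slope.
So 92.0 = 66.396 + μ × 94.823, giving μ = (92.0 − 66.396) / 94.823 = 0.2700.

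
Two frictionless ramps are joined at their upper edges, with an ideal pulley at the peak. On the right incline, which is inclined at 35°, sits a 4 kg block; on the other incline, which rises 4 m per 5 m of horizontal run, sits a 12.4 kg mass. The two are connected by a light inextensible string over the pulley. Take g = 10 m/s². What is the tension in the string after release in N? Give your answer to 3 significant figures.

36.2 N

Resolve each weight along its own incline: the 4 kg mass has component 4 × 10 × sin 35° = 22.943 N down its slope, and the 12.4 kg mass has 12.4 × 10 × sin 38.66° = 77.462 N down its slope.
The 12.4 kg side's 77.462 N exceeds the other side's 22.943 N, so that mass slides down and the 4 kg mass slides up. Taking that direction as positive, Newton's second law for the whole system gives 77.462 − 22.943 = (4 + 12.4) a, so a = 54.519 / 16.4 = 3.3243 m/s².
For the 4 kg mass (up-slope positive): T − 22.943 = 4 × 3.3243, so T = 36.240 N.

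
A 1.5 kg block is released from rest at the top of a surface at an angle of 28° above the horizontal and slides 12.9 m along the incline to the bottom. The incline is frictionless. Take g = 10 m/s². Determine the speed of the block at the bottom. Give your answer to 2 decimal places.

11.01 m/s

The weight component along the incline is mg sin 28° = 7.042 N and the normal force is N = mg cos 28° = 13.244 N.
With no friction, a = g sin 28° = 4.6947 m/s².
Starting from rest over a distance of 12.9 m, v² = 2aL = 2 × 4.6947 × 12.9 = 121.1233, so v = 11.0056 m/s.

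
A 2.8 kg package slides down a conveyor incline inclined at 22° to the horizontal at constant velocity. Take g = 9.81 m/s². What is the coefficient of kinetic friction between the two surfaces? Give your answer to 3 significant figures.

0.404

At constant velocity the net force along the incline is zero: mg sin 22° = μ mg cos 22°.
So μ = tan 22° = 0.3746 / 0.9272 = 0.4040.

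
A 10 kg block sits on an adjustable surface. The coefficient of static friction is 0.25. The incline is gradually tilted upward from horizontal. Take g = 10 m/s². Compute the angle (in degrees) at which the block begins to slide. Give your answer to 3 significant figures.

At the threshold of sliding, static friction is at its maximum μ_s N and exactly balances the weight component along the incline: mg sin θ = μ_s mg cos θ.
Hence tan θ = μ_s = 0.25, so θ = arctan(0.25) = 14.0362°.

14.0°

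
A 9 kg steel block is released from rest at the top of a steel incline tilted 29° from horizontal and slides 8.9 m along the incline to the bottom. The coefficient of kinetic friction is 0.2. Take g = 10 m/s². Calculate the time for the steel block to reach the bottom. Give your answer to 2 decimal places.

2.40 s

The weight component along the incline is mg sin 29° = 43.633 N and the normal force is N = mg cos 29° = 78.716 N.
Friction up the slope is f = μN = 0.2 × 78.716 = 15.743 N, so the net downslope force is 43.633 − 15.743 = 27.890 N and a = 27.890 / 9 = 3.0989 m/s².
Starting from rest, L = ½at², so t = √(2L/a) = √(2 × 8.9 / 3.0989) = 2.3967 s.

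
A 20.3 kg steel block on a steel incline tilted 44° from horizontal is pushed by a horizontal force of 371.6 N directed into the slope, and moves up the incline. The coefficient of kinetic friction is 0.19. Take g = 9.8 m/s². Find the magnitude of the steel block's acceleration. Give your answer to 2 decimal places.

The horizontal push has components F cos 44° = 371.6 × 0.7193 = 267.292 N up the incline and F sin 44° = 371.6 × 0.6947 = 258.151 N pressing into the surface.
The normal force is therefore N = mg cos 44° + F sin 44° = 143.098 + 258.151 = 401.249 N, and kinetic friction down the slope is μN = 0.19 × 401.249 = 76.237 N.
Along the incline: F cos 44° − mg sin 44° − μN = ma, so 267.292 − 138.204 − 76.237 = 20.3 a, giving a = 2.6035 m/s².

2.60 m/s²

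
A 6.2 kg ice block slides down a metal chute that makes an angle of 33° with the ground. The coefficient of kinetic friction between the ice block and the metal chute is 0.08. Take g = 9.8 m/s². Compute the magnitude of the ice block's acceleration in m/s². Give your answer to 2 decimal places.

Resolving the weight along the incline: the component pulling the ice block down the slope is mg sin 33° = 6.2 × 9.8 × 0.5446 = 33.090 N, and the normal force is N = mg cos 33° = 6.2 × 9.8 × 0.8387 = 50.959 N.
Kinetic friction acts up the slope with magnitude f = μN = 0.08 × 50.959 = 4.077 N.
Net force along the incline is 33.090 − 4.077 = 29.013 N, so a = 29.013 / 6.2 = 4.6795 m/s².

4.68 m/s²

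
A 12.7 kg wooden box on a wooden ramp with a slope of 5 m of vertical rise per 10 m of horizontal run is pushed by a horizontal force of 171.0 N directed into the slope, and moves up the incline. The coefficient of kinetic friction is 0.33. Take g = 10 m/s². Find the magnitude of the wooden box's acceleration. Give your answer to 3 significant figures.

2.63 m/s²

The horizontal push has components F cos 26.57° = 171.0 × 0.8944 = 152.942 N up the incline and F sin 26.57° = 171.0 × 0.4472 = 76.471 N pressing into the surface.
The normal force is therefore N = mg cos 26.57° + F sin 26.57° = 113.589 + 76.471 = 190.060 N, and kinetic friction down the slope is μN = 0.33 × 190.060 = 62.720 N.
Along the incline: F cos 26.57° − mg sin 26.57° − μN = ma, so 152.942 − 56.794 − 62.720 = 12.7 a, giving a = 2.6321 m/s².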